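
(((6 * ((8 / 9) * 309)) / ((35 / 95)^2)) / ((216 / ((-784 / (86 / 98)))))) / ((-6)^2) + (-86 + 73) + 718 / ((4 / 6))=-3458000 / 10449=-330.94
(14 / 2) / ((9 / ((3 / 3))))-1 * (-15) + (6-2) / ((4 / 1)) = 151 / 9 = 16.78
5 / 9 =0.56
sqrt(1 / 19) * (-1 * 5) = -5 * sqrt(19) / 19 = -1.15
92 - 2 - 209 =-119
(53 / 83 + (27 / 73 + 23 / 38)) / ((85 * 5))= 371537 / 97852850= 0.00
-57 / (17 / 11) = -627 / 17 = -36.88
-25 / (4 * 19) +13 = 963 / 76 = 12.67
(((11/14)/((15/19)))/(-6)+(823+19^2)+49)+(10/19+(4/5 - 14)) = 29210641/23940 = 1220.16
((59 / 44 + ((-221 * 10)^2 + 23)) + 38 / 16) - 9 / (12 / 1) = 429803085 / 88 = 4884125.97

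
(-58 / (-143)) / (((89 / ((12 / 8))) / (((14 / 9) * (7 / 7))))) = 0.01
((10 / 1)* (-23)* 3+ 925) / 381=235 / 381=0.62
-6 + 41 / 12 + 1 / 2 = -25 / 12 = -2.08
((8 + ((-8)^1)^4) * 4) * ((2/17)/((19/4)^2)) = 85.60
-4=-4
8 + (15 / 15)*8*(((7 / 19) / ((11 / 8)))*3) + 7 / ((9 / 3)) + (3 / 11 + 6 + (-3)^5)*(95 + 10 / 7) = -1300199 / 57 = -22810.51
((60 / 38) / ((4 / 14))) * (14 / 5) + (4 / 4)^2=313 / 19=16.47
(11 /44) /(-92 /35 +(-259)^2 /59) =2065 /9369628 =0.00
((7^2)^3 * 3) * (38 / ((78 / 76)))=169885156 / 13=13068088.92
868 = 868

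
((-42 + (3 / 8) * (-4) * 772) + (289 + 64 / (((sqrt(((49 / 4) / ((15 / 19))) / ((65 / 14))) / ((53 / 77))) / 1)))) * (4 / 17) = -3644 / 17 + 67840 * sqrt(10374) / 1218679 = -208.68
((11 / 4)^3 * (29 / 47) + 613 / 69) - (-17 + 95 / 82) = 319601659 / 8509632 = 37.56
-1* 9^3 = -729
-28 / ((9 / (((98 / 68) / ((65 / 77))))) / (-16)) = 845152 / 9945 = 84.98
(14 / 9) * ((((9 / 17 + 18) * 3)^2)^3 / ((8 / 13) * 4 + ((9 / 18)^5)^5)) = 69035357976476516352000000 / 3702502525539179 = 18645593757.27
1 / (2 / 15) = 15 / 2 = 7.50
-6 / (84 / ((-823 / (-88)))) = -823 / 1232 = -0.67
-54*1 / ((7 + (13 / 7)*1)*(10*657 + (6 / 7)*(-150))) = -49 / 51770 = -0.00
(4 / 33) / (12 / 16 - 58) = -16 / 7557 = -0.00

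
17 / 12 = 1.42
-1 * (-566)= 566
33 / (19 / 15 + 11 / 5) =495 / 52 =9.52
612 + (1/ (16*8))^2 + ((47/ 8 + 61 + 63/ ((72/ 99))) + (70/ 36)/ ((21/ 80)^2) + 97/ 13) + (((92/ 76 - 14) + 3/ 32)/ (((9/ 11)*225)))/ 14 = 45958680232873/ 57364070400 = 801.18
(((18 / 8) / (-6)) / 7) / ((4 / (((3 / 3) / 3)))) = -1 / 224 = -0.00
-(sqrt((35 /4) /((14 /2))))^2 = -5 /4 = -1.25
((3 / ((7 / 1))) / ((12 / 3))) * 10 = 15 / 14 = 1.07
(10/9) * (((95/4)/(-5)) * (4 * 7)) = -1330/9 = -147.78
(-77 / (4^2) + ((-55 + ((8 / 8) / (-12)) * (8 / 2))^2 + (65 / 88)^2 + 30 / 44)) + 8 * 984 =761790709 / 69696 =10930.19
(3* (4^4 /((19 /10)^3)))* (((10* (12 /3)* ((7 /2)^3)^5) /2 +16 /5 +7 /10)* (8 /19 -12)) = -489592281371815875 /130321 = -3756818021437.96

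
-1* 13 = -13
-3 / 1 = -3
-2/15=-0.13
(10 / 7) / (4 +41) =2 / 63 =0.03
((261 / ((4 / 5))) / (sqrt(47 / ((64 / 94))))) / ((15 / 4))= 348 *sqrt(2) / 47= 10.47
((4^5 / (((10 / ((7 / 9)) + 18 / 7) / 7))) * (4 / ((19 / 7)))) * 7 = 2458624 / 513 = 4792.64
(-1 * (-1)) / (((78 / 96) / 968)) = 15488 / 13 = 1191.38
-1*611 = -611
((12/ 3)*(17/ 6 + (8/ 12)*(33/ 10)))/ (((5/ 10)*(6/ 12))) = 1208/ 15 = 80.53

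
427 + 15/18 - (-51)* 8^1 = 5015/6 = 835.83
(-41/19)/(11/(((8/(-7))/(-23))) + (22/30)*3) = -1640/169917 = -0.01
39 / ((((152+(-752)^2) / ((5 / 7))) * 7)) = 5 / 710696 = 0.00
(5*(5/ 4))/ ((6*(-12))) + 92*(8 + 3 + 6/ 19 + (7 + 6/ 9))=9555749/ 5472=1746.30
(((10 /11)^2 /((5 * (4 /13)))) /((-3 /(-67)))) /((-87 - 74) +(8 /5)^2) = -108875 /1437843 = -0.08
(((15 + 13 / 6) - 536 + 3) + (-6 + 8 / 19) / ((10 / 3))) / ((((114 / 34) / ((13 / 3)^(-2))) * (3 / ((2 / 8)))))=-5014643 / 7321080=-0.68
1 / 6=0.17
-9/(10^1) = -9/10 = -0.90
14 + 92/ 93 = 1394/ 93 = 14.99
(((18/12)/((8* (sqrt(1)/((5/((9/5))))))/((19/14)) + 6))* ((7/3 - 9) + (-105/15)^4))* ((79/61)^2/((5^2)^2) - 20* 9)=-57130126409543/717780900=-79592.71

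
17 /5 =3.40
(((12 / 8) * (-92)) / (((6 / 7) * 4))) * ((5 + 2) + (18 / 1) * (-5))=13363 / 4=3340.75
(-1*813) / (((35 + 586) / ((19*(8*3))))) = -41192 / 69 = -596.99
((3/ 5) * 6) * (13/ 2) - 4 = 97/ 5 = 19.40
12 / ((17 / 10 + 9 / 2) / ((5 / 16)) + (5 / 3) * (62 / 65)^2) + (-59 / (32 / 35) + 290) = 489477495 / 2165536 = 226.03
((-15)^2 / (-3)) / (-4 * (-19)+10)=-0.87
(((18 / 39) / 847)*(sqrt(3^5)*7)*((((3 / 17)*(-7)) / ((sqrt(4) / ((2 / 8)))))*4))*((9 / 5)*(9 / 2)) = -45927*sqrt(3) / 267410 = -0.30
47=47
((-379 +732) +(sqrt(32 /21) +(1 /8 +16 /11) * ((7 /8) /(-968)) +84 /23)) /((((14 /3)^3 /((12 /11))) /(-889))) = -57505280899419 /16896416768 - 6858 * sqrt(42) /3773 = -3415.18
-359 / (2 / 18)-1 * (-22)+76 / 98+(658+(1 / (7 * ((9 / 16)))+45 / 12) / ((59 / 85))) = -264816809 / 104076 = -2544.46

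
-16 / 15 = -1.07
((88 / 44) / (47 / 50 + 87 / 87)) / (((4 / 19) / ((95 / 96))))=45125 / 9312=4.85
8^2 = 64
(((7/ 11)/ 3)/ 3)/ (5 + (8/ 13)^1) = 91/ 7227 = 0.01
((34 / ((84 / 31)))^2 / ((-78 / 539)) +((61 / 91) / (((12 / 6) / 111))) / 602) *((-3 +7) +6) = -32182796995 / 2958228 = -10879.08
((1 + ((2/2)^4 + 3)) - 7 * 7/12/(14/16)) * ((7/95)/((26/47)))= 329/7410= 0.04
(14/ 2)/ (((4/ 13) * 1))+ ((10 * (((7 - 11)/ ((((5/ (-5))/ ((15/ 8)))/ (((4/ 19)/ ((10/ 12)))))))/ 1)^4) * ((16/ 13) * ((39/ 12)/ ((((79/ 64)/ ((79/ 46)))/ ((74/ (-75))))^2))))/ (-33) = -2536358629019/ 379168949500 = -6.69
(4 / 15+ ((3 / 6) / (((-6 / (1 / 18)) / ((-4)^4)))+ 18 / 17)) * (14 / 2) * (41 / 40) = 46207 / 45900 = 1.01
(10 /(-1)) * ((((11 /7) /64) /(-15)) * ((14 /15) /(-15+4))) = -0.00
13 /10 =1.30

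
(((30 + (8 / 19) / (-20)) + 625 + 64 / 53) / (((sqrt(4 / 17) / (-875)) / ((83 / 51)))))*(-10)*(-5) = -70572254375*sqrt(17) / 3021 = -96318059.92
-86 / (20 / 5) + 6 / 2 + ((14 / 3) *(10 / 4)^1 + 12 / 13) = -5.91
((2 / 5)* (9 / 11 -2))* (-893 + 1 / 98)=1137669 / 2695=422.14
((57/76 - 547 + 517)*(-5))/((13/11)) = 495/4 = 123.75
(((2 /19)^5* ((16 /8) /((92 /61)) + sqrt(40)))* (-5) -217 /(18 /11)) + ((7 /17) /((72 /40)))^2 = -353441449721789 /2666298068586 -320* sqrt(10) /2476099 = -132.56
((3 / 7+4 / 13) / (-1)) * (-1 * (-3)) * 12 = -2412 / 91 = -26.51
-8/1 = -8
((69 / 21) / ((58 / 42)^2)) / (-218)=-1449 / 183338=-0.01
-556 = -556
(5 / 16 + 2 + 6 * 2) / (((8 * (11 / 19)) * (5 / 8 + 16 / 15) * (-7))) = -65265 / 250096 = -0.26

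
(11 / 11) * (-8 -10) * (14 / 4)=-63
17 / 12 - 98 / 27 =-239 / 108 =-2.21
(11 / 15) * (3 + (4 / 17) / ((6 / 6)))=121 / 51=2.37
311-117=194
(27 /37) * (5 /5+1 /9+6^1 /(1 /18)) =2946 /37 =79.62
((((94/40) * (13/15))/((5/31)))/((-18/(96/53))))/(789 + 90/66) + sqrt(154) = -416702/259189875 + sqrt(154) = 12.41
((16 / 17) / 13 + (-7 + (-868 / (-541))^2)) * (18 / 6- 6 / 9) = -1971115349 / 194047503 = -10.16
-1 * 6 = -6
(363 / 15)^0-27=-26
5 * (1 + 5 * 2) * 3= 165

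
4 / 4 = 1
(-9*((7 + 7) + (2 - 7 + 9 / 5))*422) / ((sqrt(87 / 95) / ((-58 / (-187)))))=-136728*sqrt(8265) / 935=-13294.36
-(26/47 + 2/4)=-99/94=-1.05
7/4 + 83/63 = 773/252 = 3.07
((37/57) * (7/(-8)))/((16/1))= -259/7296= -0.04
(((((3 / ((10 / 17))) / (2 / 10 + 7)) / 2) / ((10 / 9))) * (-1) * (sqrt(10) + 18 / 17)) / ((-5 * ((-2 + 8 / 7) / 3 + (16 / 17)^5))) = 89450991 / 600042400 + 168962983 * sqrt(10) / 1200084800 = 0.59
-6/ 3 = -2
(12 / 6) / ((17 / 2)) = 4 / 17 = 0.24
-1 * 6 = -6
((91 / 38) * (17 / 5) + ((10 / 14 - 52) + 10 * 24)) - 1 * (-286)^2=-108526861 / 1330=-81599.14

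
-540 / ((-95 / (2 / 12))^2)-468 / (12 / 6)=-422373 / 1805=-234.00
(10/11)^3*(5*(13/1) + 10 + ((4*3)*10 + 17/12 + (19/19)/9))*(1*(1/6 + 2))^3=1942971875/1293732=1501.83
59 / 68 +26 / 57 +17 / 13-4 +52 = 2551219 / 50388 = 50.63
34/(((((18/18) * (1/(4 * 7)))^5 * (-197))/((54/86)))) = -1865082.97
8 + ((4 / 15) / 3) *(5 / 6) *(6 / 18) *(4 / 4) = 650 / 81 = 8.02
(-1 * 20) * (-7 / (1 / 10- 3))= -1400 / 29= -48.28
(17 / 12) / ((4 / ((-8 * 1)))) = -17 / 6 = -2.83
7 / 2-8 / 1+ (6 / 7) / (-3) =-67 / 14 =-4.79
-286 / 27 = -10.59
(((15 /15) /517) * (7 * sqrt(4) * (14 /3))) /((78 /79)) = 7742 /60489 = 0.13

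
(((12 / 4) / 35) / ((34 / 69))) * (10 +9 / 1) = 3933 / 1190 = 3.31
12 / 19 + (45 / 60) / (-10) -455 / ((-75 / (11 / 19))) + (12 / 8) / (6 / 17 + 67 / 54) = 879569 / 175560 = 5.01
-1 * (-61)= 61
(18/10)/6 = 3/10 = 0.30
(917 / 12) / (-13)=-5.88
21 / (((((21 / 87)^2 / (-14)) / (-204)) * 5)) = 1029384 / 5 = 205876.80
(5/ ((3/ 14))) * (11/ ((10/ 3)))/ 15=77/ 15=5.13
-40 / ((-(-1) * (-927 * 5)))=8 / 927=0.01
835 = 835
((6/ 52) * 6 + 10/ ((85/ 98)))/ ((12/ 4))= 4.07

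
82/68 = 41/34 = 1.21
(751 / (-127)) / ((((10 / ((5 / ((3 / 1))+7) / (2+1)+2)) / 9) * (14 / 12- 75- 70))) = 99132 / 548005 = 0.18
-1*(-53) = 53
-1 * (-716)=716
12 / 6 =2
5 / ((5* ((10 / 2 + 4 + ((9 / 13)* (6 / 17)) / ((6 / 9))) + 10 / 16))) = 1768 / 17665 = 0.10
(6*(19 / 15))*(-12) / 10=-228 / 25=-9.12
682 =682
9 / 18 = 1 / 2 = 0.50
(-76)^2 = 5776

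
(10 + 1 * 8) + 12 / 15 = 94 / 5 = 18.80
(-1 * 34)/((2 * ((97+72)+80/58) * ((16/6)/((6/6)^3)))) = -493/13176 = -0.04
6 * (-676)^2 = 2741856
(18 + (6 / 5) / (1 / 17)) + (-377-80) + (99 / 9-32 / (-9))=-18182 / 45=-404.04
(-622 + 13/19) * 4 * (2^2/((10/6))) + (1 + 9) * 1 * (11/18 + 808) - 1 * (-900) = 516673/171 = 3021.48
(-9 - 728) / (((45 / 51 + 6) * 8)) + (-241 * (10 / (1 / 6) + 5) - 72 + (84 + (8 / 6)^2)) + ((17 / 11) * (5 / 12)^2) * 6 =-40316557 / 2574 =-15663.00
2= 2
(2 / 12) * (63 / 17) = 21 / 34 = 0.62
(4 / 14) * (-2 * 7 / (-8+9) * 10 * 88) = -3520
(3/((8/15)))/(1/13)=585/8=73.12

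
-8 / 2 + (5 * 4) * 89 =1776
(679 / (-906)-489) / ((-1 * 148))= 443713 / 134088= 3.31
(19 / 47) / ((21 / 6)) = 38 / 329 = 0.12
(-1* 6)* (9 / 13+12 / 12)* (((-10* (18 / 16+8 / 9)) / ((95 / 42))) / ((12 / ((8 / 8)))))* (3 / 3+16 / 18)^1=189805 / 13338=14.23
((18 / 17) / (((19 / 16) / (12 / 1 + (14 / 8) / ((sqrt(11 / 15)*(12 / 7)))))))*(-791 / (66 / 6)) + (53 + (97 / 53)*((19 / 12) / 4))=-6468916349 / 9038832- 232554*sqrt(165) / 39083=-792.11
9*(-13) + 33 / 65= -7572 / 65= -116.49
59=59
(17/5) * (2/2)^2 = 17/5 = 3.40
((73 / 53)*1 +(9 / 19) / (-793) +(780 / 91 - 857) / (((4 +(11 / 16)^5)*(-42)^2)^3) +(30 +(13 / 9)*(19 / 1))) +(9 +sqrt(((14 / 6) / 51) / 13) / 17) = sqrt(1547) / 11271 +2686288487112453811925263557687876224 / 39608385951124676096232363492370875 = 67.82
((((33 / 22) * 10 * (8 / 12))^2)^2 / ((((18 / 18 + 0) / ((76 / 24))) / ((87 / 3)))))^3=20910518875000000000 / 27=774463662037037037.04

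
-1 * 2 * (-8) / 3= 16 / 3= 5.33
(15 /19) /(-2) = -15 /38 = -0.39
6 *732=4392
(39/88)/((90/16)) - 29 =-4772/165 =-28.92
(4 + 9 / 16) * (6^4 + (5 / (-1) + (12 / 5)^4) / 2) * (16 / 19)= 5033.50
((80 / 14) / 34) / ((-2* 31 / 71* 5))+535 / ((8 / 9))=17761399 / 29512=601.84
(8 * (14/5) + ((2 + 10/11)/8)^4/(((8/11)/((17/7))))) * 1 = 1046224/46585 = 22.46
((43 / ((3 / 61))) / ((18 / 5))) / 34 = 13115 / 1836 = 7.14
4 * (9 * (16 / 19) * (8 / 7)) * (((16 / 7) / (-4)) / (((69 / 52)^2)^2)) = -14974189568 / 2344787739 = -6.39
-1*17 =-17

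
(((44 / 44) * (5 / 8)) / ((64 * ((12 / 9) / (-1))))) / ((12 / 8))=-5 / 1024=-0.00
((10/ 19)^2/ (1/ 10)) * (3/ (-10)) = -300/ 361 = -0.83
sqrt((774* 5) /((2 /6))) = 3* sqrt(1290) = 107.75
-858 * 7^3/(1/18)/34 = -2648646/17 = -155802.71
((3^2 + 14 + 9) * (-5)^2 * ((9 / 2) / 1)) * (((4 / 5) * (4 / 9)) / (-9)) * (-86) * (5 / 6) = 275200 / 27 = 10192.59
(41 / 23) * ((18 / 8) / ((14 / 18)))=3321 / 644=5.16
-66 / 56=-33 / 28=-1.18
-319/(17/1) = -319/17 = -18.76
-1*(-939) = 939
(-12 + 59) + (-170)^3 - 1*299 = -4913252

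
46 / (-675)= -46 / 675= -0.07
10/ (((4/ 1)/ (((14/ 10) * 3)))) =21/ 2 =10.50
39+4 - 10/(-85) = 733/17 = 43.12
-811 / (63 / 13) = -10543 / 63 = -167.35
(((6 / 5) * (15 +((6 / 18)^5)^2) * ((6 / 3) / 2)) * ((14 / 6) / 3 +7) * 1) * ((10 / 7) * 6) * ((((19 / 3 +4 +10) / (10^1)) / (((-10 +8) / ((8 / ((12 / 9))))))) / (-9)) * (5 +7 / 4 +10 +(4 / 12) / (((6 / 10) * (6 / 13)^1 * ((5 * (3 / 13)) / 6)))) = 268528583120 / 14348907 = 18714.22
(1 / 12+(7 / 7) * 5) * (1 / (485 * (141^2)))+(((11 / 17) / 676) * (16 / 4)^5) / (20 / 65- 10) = -18101688673 / 178999378740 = -0.10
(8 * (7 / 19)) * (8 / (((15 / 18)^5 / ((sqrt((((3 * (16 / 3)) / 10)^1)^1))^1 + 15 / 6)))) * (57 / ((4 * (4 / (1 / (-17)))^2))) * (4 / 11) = 1306368 * sqrt(10) / 49671875 + 326592 / 1986875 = 0.25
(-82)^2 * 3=20172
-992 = -992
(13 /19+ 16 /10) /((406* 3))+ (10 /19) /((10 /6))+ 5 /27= 74809 /148770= 0.50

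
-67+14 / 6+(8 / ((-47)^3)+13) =-16092589 / 311469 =-51.67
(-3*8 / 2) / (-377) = 12 / 377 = 0.03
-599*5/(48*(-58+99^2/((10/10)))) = -2995/467664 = -0.01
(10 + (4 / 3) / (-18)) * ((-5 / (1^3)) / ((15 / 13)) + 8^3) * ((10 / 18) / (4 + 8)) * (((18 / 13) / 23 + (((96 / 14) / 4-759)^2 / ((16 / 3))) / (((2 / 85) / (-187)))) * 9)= -22712805645935246795 / 12658464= -1794278171975.31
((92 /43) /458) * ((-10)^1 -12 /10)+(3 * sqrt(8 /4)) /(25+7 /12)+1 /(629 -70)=-32343 /640055+36 * sqrt(2) /307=0.12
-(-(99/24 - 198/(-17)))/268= 2145/36448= 0.06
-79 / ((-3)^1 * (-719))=-79 / 2157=-0.04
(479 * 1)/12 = 479/12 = 39.92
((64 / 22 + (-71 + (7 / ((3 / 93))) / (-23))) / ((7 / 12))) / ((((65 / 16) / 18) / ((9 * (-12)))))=1045840896 / 16445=63596.28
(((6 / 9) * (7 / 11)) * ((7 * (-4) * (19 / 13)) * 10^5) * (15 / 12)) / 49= -19000000 / 429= -44289.04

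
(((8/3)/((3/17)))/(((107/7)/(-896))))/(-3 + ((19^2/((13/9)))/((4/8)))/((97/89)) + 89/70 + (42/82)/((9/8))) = -3087037757440/1593934512717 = -1.94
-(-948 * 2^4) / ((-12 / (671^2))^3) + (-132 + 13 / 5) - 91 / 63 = -36052236939722276683 / 45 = -801160820882717259.62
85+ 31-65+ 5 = 56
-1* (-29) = 29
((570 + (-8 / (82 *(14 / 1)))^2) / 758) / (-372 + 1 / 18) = -422553006 / 209003512445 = -0.00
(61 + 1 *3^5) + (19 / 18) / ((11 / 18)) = 305.73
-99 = -99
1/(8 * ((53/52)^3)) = 0.12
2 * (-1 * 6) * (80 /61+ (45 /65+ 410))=-3920628 /793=-4944.05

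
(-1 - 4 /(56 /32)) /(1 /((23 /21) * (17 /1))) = -8993 /147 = -61.18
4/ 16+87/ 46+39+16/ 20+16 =26653/ 460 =57.94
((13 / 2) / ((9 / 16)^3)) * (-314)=-8359936 / 729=-11467.68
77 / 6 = 12.83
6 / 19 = 0.32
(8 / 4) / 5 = 2 / 5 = 0.40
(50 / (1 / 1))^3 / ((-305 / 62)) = -1550000 / 61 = -25409.84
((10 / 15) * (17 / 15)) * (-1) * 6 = -68 / 15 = -4.53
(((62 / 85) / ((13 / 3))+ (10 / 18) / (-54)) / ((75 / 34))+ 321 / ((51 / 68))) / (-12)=-507104371 / 14215500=-35.67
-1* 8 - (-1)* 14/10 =-33/5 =-6.60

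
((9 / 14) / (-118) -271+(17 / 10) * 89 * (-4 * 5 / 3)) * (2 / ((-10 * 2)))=1268411 / 9912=127.97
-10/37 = -0.27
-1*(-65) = 65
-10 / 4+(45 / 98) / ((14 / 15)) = -2755 / 1372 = -2.01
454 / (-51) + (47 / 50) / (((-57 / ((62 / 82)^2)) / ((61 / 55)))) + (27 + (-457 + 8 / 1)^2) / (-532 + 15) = -27994591255971 / 70177967750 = -398.91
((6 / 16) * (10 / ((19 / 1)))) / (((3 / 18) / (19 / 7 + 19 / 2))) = 405 / 28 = 14.46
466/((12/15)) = 1165/2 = 582.50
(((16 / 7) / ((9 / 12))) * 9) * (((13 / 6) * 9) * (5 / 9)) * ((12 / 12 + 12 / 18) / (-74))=-5200 / 777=-6.69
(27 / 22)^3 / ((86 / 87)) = 1712421 / 915728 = 1.87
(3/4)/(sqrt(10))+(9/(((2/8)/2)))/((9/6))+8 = 3* sqrt(10)/40+56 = 56.24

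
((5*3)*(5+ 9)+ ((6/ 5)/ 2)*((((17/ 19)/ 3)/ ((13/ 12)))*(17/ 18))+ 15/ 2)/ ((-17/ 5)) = -1612831/ 25194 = -64.02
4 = 4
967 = 967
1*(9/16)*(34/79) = 153/632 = 0.24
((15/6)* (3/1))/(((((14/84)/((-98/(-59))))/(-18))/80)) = -6350400/59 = -107633.90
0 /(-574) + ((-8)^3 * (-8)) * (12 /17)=49152 /17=2891.29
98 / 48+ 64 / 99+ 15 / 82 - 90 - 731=-26566283 / 32472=-818.13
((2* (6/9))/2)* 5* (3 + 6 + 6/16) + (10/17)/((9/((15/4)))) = 6425/204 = 31.50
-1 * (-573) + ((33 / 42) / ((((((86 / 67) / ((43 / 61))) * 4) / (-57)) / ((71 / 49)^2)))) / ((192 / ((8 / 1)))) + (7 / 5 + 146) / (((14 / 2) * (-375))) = 140843045889479 / 246054480000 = 572.41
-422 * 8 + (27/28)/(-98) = -9263771/2744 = -3376.01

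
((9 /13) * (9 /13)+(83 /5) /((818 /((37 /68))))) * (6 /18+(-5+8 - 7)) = -253513909 /141006840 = -1.80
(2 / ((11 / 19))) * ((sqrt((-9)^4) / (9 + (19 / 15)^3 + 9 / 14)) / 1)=145435500 / 6068161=23.97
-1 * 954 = -954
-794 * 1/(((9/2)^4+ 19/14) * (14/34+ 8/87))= -131524512/34328855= -3.83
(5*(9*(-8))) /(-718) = 180 /359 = 0.50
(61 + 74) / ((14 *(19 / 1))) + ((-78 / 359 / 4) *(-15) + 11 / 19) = 90778 / 47747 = 1.90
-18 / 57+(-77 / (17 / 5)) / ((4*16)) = -13843 / 20672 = -0.67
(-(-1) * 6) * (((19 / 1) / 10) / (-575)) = -57 / 2875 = -0.02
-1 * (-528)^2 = -278784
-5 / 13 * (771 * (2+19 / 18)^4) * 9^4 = -35275659375 / 208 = -169594516.23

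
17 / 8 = 2.12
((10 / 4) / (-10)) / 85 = -1 / 340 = -0.00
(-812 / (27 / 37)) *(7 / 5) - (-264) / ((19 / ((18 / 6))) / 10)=-2926652 / 2565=-1140.99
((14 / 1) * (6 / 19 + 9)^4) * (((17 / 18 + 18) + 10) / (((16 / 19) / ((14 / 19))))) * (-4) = -2784096980721 / 260642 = -10681689.75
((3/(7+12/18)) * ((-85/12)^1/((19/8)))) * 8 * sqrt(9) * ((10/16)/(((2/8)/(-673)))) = 20593800/437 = 47125.40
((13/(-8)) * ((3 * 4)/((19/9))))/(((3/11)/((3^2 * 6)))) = -34749/19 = -1828.89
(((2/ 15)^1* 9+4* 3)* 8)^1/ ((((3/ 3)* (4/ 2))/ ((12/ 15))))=1056/ 25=42.24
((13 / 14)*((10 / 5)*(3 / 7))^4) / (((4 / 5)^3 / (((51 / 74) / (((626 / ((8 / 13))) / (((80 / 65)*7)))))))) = 2065500 / 361477753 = 0.01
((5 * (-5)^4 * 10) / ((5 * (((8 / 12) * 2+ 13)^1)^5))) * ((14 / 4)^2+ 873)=9.15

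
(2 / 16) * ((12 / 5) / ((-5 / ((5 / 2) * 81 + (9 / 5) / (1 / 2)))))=-6183 / 500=-12.37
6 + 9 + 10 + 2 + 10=37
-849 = -849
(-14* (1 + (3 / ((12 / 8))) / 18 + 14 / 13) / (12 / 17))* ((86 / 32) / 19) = -40936 / 6669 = -6.14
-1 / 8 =-0.12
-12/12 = -1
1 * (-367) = -367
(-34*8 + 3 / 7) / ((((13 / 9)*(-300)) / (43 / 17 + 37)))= 136872 / 5525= 24.77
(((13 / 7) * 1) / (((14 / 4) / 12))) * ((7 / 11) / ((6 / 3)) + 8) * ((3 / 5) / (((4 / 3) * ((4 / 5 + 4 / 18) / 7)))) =578097 / 3542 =163.21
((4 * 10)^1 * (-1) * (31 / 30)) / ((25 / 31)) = -3844 / 75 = -51.25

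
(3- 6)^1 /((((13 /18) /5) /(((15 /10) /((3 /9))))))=-1215 /13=-93.46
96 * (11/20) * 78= 20592/5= 4118.40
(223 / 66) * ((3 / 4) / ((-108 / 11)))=-223 / 864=-0.26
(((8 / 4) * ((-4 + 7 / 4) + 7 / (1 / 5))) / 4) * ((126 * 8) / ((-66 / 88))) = -22008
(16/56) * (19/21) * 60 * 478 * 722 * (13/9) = 3409746080/441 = 7731850.52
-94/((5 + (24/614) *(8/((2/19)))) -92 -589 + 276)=14429/60944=0.24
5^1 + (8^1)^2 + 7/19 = 69.37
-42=-42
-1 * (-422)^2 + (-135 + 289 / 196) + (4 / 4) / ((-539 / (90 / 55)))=-4226606907 / 23716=-178217.53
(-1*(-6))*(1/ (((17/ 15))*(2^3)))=0.66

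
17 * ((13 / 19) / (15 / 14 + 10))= 3094 / 2945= 1.05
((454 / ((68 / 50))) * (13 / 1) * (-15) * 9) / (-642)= 3319875 / 3638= 912.55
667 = 667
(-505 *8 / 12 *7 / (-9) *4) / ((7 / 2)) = 8080 / 27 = 299.26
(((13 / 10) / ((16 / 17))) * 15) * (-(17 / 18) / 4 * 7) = -26299 / 768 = -34.24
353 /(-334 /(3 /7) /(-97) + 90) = 102723 /28528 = 3.60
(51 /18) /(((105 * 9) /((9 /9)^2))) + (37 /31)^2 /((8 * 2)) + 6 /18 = 18542131 /43590960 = 0.43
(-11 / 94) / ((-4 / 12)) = 33 / 94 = 0.35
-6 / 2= -3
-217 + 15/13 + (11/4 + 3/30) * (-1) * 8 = -15512/65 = -238.65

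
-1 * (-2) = 2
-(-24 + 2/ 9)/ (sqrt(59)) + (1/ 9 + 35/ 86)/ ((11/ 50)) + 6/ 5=214* sqrt(59)/ 531 + 75667/ 21285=6.65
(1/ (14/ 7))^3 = 1/ 8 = 0.12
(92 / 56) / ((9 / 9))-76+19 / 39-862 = -510985 / 546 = -935.87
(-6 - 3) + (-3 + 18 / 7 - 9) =-129 / 7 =-18.43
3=3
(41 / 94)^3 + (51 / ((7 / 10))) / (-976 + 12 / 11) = 128546347 / 15587569928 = 0.01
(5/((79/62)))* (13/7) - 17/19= 67169/10507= 6.39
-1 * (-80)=80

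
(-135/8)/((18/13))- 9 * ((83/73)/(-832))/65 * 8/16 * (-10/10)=-12.19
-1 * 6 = -6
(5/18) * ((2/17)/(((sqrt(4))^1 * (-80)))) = -1/4896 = -0.00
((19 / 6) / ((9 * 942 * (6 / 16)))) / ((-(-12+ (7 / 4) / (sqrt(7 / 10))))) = 76 * sqrt(70) / 42614667+ 1216 / 14204889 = 0.00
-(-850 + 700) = 150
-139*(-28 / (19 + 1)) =973 / 5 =194.60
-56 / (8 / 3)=-21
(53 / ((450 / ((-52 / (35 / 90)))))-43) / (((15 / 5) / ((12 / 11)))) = -41124 / 1925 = -21.36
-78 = -78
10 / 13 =0.77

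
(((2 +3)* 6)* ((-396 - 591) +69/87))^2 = 736164000000/841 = 875343638.53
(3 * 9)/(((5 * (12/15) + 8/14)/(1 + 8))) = 1701/32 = 53.16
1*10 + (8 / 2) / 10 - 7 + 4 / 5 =4.20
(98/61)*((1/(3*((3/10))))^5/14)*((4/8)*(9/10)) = 35000/400221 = 0.09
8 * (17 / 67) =136 / 67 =2.03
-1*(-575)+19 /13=7494 /13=576.46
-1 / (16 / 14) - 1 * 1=-1.88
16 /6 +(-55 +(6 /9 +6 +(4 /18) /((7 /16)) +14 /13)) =-44.08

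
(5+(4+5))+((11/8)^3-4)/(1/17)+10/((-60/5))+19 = 12841/1536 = 8.36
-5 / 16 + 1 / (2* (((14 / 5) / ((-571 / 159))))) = -16985 / 17808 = -0.95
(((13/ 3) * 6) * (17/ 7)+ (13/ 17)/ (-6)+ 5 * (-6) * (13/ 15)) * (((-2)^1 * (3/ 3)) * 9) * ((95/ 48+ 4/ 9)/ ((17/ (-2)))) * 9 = 27671163/ 16184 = 1709.79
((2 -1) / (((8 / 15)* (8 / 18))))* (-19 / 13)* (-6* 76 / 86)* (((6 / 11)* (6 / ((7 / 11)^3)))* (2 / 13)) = 159217245 / 2492581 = 63.88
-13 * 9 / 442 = -9 / 34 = -0.26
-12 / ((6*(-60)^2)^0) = -12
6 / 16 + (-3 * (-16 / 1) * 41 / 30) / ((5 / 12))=31563 / 200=157.82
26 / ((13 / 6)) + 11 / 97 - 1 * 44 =-3093 / 97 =-31.89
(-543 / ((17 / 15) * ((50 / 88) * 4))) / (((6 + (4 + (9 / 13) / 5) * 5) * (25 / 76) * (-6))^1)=2950662 / 737375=4.00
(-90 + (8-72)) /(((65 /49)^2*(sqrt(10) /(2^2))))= -739508*sqrt(10) /21125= -110.70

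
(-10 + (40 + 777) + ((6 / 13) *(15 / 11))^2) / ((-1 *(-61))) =270663 / 20449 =13.24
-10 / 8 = -5 / 4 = -1.25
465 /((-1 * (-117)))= 155 /39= 3.97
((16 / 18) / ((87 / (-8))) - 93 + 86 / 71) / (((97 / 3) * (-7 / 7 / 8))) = 22.73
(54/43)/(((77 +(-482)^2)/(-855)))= -15390/3331081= -0.00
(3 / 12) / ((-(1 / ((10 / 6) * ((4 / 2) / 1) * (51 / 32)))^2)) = -7225 / 1024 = -7.06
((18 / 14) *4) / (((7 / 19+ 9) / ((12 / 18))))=228 / 623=0.37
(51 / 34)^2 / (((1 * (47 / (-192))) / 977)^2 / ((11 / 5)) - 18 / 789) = -229045907616768 / 2322389060861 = -98.63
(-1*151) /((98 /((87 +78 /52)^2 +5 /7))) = -33117773 /2744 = -12069.16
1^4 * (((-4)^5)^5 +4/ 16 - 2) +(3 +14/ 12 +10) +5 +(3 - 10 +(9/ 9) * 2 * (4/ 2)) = -1125899906842609.58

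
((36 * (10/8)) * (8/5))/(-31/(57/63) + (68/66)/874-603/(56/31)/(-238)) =-13838622336/6315686423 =-2.19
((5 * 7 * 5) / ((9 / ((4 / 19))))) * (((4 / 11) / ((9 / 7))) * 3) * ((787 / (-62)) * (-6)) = 264.53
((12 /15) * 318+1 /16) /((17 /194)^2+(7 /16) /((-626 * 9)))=1079130799242 /32235205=33476.78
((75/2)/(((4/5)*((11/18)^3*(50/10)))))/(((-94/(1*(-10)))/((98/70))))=382725/62557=6.12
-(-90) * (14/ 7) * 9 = 1620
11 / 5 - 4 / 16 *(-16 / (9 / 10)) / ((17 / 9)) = 387 / 85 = 4.55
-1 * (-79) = 79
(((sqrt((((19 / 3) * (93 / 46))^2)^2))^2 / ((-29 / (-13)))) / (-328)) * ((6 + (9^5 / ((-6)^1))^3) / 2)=11931042943919640955573887 / 681432983552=17508754685939.25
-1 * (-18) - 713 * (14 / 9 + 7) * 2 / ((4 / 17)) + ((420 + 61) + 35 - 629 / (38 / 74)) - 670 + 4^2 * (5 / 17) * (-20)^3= -528253633 / 5814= -90858.90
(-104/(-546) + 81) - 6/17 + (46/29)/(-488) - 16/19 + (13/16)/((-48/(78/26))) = 245562108949/3071776512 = 79.94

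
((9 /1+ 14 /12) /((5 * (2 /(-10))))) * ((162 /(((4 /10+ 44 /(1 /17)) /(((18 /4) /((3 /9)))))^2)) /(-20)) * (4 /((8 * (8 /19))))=114062985 /3584656384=0.03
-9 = -9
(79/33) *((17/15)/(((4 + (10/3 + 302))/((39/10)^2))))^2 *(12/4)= 52818171471/2368256000000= 0.02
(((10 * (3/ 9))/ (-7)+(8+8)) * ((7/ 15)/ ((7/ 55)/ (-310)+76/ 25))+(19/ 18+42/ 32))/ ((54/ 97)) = 687902369/ 80598240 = 8.53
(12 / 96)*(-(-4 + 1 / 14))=55 / 112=0.49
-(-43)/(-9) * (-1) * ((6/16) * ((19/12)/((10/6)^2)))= 817/800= 1.02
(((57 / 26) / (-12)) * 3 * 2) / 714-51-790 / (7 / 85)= -119352395 / 12376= -9643.86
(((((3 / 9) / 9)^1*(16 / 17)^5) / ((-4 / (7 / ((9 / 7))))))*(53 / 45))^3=-315526336321725072756703232 / 3742744516900216952030941872375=-0.00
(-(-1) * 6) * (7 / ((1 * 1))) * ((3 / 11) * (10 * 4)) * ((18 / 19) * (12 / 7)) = 155520 / 209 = 744.11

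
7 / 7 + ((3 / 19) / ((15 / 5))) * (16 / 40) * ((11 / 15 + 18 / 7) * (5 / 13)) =26629 / 25935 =1.03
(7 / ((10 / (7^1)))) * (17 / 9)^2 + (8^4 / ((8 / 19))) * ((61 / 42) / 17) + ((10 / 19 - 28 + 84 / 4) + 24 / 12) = 1545916391 / 1831410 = 844.11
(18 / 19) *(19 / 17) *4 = 72 / 17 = 4.24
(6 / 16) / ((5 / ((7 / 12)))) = 7 / 160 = 0.04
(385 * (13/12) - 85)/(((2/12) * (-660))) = -3.02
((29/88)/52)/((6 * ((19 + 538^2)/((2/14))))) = 0.00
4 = 4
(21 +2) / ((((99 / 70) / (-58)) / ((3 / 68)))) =-23345 / 561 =-41.61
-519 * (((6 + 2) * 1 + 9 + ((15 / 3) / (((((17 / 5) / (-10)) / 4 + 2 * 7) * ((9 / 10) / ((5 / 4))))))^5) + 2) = -32455277776794449037913009 / 3285922560251313156669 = -9877.07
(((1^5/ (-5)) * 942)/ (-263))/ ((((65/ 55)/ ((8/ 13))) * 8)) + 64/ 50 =1474114/ 1111175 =1.33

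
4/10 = 2/5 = 0.40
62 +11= 73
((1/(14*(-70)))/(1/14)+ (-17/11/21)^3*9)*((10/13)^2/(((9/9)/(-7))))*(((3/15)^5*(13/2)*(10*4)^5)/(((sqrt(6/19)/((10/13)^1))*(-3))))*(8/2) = -28778.36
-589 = -589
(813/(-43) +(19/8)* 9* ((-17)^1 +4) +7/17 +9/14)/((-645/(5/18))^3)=12105895/512497852792128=0.00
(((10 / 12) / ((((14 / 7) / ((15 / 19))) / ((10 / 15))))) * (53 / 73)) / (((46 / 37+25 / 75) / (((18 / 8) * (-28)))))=-17649 / 2774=-6.36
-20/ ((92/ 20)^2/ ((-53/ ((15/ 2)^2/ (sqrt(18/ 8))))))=2120/ 1587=1.34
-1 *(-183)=183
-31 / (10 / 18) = -279 / 5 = -55.80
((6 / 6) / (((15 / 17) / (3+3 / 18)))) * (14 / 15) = 2261 / 675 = 3.35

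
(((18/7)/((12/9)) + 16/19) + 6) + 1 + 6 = 15.77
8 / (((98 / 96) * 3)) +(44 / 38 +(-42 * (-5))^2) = 41060610 / 931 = 44103.77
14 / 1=14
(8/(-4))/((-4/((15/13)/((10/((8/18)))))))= 1/39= 0.03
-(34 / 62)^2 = -0.30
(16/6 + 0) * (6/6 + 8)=24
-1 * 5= -5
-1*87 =-87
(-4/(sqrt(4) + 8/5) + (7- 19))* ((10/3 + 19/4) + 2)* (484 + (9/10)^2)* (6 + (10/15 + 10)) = -346105859/324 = -1068227.96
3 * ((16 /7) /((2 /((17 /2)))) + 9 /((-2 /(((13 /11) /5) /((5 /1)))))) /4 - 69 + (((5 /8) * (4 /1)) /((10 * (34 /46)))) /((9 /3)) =-48507157 /785400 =-61.76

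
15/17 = 0.88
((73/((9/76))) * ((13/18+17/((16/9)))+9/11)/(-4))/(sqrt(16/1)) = -24393169/57024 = -427.77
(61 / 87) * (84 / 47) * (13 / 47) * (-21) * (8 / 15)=-1243424 / 320305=-3.88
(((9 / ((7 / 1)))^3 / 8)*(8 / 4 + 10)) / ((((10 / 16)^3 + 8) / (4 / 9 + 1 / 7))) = 255744 / 1126069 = 0.23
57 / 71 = 0.80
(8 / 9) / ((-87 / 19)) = -152 / 783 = -0.19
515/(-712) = -515/712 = -0.72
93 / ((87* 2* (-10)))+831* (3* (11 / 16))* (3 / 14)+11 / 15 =35853263 / 97440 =367.95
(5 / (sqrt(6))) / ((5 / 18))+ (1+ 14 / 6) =10 / 3+ 3*sqrt(6) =10.68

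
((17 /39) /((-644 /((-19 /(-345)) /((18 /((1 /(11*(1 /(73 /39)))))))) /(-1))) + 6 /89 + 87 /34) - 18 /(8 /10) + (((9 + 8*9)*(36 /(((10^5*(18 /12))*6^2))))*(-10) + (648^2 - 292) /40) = 66249476343735165707 /6327298334857500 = 10470.42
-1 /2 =-0.50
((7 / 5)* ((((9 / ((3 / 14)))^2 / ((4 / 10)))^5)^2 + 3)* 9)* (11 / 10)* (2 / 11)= 175277610551579475641433732630000000189 / 25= 7011104422063179025657349000000000000.00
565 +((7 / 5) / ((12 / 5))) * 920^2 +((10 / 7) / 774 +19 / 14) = 2678115733 / 5418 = 494299.69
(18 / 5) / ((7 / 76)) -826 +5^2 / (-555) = -3057337 / 3885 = -786.96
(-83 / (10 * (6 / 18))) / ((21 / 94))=-3901 / 35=-111.46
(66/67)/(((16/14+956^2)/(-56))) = -1078/17859855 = -0.00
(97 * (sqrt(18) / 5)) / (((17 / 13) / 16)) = 60528 * sqrt(2) / 85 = 1007.05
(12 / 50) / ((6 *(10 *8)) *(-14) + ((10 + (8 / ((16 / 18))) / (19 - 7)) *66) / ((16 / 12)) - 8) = -48 / 1239175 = -0.00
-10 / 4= -5 / 2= -2.50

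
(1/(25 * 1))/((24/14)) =7/300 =0.02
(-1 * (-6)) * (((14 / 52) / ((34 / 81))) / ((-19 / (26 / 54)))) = -63 / 646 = -0.10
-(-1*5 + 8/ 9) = 37/ 9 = 4.11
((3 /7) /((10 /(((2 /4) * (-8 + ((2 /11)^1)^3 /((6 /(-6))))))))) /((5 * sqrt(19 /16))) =-0.03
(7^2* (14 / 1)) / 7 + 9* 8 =170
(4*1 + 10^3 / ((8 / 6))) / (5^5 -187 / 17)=377 / 1557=0.24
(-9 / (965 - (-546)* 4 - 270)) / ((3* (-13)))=3 / 37427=0.00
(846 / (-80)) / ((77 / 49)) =-2961 / 440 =-6.73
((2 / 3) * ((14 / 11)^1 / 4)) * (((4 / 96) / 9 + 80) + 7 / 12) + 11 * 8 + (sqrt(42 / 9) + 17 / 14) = sqrt(42) / 3 + 5304379 / 49896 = 108.47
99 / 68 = 1.46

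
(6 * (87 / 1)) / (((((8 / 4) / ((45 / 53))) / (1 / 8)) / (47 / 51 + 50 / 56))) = 10143765 / 201824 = 50.26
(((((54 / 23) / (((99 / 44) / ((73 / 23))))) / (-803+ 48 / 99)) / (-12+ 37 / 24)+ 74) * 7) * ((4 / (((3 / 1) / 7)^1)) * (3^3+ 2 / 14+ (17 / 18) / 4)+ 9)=13010047995173495 / 94942428939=137030.92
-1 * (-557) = 557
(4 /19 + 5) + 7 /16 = 1717 /304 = 5.65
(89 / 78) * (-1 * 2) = -89 / 39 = -2.28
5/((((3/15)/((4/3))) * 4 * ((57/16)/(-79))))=-31600/171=-184.80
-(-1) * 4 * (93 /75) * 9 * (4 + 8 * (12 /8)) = 714.24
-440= -440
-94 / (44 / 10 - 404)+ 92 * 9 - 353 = 474760 / 999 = 475.24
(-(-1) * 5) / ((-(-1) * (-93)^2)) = 5 / 8649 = 0.00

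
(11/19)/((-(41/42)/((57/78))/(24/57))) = -0.18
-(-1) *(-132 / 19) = -132 / 19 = -6.95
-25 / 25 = -1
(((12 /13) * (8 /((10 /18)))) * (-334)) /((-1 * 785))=288576 /51025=5.66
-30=-30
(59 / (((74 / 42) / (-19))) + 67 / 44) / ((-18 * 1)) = 1033325 / 29304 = 35.26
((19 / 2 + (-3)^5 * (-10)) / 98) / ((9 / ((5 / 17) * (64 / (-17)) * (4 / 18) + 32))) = 846568 / 9639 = 87.83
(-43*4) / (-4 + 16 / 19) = 817 / 15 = 54.47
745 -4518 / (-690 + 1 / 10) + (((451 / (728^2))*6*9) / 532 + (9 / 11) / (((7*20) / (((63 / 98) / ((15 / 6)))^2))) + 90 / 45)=1007731604522457117 / 1337313529552000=753.55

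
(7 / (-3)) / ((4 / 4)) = -7 / 3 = -2.33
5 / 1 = 5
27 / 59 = 0.46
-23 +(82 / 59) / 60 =-40669 / 1770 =-22.98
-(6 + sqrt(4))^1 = -8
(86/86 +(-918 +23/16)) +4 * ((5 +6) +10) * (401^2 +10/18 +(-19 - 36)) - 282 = 648072629/48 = 13501513.10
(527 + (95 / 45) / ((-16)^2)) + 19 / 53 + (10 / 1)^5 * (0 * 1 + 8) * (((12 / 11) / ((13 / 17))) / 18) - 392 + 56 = 63594.63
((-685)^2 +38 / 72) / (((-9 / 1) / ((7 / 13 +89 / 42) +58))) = -559450089161 / 176904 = -3162450.19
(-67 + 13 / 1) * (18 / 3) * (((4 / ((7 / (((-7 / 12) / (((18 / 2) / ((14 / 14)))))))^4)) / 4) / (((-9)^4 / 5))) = -5 / 2754990144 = -0.00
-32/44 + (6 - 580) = -6322/11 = -574.73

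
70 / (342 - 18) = 35 / 162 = 0.22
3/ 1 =3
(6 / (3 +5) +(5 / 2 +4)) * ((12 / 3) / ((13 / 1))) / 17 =29 / 221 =0.13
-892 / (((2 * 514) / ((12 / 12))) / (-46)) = 39.91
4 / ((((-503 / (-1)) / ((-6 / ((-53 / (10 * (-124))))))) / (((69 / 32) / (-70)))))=6417 / 186613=0.03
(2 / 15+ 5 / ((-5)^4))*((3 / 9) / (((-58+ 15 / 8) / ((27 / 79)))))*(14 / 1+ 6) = -5088 / 886775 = -0.01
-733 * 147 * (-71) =7650321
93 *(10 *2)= 1860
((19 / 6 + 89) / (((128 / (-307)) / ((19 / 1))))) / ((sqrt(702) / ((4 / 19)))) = -169771 * sqrt(78) / 44928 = -33.37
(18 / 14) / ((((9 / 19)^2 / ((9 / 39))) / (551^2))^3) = 1316531330577780104740681 / 33633873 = 39143019020669433.60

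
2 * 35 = 70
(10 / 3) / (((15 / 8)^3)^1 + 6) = 5120 / 19341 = 0.26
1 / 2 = 0.50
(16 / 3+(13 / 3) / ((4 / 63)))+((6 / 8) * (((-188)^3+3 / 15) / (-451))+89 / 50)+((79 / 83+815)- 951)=61709495431 / 5614950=10990.21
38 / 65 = 0.58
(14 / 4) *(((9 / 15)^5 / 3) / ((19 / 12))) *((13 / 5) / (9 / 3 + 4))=6318 / 296875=0.02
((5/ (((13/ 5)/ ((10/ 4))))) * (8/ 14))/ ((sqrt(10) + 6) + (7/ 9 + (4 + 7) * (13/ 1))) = 1516500/ 82641377-10125 * sqrt(10)/ 82641377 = 0.02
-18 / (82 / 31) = -6.80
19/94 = 0.20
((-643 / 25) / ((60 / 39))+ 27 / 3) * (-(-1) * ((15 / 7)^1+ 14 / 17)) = -80131 / 3500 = -22.89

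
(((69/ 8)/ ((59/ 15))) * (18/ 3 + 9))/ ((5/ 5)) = 15525/ 472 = 32.89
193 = 193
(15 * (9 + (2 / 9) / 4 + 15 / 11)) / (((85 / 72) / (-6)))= -148536 / 187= -794.31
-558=-558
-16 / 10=-8 / 5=-1.60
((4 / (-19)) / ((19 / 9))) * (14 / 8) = -63 / 361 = -0.17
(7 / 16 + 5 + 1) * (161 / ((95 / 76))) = 16583 / 20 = 829.15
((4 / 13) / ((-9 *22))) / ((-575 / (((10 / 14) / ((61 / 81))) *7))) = 18 / 1003145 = 0.00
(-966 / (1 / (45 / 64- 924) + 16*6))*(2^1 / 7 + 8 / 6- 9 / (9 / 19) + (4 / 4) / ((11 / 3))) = 335695971 / 1949981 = 172.15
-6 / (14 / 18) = -54 / 7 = -7.71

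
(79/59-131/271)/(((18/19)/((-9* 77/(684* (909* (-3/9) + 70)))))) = 14630/3725437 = 0.00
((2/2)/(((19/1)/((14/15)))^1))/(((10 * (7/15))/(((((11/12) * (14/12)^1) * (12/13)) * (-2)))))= -77/3705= -0.02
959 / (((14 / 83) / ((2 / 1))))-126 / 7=11353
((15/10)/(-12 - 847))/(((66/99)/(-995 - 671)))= 7497/1718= 4.36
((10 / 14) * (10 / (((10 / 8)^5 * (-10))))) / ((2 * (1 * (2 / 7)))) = -256 / 625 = -0.41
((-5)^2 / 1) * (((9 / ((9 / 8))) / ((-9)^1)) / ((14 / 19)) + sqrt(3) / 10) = -1900 / 63 + 5 * sqrt(3) / 2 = -25.83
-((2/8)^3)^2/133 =-1/544768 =-0.00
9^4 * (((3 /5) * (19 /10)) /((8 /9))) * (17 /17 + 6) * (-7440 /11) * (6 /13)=-13146787458 /715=-18387115.33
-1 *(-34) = 34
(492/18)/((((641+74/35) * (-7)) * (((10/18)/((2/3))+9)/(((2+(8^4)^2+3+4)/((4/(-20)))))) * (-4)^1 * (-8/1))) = 419430625/259128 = 1618.62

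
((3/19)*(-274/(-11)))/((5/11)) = 822/95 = 8.65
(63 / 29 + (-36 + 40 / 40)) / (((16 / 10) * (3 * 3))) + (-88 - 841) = -243064 / 261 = -931.28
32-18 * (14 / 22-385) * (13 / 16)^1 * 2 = 124021 / 11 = 11274.64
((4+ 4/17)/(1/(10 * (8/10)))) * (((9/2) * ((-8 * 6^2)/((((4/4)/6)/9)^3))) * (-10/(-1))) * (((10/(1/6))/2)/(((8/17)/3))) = -13223952691200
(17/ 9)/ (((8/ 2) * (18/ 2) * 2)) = 17/ 648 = 0.03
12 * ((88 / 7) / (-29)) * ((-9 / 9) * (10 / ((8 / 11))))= 14520 / 203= 71.53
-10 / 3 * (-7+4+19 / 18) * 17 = 2975 / 27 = 110.19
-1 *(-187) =187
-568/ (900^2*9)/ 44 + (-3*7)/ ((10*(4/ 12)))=-252598571/ 40095000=-6.30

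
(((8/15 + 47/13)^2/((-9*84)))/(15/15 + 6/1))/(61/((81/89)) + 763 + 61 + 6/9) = -654481/179433536100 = -0.00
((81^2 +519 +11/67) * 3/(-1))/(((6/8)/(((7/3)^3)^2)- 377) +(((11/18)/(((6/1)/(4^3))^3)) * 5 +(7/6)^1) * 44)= -162739842339564/1247643953626823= -0.13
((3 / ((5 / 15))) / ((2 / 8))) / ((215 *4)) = 9 / 215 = 0.04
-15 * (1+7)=-120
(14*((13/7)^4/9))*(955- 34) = 17042.23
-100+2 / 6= -299 / 3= -99.67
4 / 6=2 / 3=0.67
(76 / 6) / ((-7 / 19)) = -722 / 21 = -34.38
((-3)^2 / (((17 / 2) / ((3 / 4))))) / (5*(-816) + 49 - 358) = -9 / 49742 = -0.00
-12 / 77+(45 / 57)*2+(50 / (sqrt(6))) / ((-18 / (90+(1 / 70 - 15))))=2082 / 1463 - 26255*sqrt(6) / 756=-83.64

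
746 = 746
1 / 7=0.14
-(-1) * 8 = 8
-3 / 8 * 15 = -45 / 8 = -5.62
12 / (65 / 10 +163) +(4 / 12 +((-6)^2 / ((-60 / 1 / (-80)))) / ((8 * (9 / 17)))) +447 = 155512 / 339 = 458.74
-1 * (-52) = 52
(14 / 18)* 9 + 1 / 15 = 106 / 15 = 7.07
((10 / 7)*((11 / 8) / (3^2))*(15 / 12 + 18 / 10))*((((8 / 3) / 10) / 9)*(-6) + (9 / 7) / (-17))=-910547 / 5397840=-0.17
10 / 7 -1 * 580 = -4050 / 7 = -578.57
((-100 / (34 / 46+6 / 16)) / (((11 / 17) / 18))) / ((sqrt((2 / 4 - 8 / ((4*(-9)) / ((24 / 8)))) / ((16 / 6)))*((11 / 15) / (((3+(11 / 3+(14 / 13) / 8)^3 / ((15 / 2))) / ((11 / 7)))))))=-4597334473880*sqrt(7) / 359677461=-33817.53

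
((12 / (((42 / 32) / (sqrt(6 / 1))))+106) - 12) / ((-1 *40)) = -47 / 20 - 8 *sqrt(6) / 35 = -2.91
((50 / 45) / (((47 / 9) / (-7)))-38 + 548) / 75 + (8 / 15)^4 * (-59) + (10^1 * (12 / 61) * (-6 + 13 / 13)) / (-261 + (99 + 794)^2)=58041269529914 / 28926340261875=2.01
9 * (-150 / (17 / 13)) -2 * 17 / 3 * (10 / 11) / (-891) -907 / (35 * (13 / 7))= -33994461407 / 32490315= -1046.30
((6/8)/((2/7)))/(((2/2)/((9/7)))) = 27/8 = 3.38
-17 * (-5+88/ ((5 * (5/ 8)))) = -9843/ 25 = -393.72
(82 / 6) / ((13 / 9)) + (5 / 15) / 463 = 9.46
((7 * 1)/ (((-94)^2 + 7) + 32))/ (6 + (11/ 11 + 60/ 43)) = 301/ 3203875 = 0.00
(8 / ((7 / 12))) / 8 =12 / 7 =1.71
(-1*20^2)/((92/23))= -100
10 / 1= 10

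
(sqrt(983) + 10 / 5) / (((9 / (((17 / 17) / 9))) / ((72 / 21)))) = 16 / 189 + 8 * sqrt(983) / 189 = 1.41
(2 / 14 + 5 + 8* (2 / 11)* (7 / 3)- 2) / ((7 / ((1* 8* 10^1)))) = 120800 / 1617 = 74.71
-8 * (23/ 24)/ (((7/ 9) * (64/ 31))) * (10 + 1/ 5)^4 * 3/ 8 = -19380.49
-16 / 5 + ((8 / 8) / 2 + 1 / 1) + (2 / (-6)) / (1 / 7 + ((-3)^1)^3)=-4759 / 2820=-1.69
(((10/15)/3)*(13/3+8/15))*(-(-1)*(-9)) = -146/15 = -9.73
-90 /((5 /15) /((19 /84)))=-855 /14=-61.07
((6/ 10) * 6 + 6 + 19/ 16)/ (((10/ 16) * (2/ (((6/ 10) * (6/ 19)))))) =7767/ 4750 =1.64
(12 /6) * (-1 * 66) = -132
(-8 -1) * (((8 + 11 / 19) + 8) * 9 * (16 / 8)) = -51030 / 19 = -2685.79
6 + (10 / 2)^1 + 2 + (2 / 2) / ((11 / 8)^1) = 151 / 11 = 13.73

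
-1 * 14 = -14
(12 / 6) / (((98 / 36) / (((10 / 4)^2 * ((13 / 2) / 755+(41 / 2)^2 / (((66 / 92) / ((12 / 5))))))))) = 6455.83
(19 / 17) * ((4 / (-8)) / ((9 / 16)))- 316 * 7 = -338588 / 153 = -2212.99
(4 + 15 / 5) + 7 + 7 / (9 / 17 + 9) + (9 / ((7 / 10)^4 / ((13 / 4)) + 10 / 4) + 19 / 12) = 537032837 / 27102924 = 19.81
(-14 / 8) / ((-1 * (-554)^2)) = 7 / 1227664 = 0.00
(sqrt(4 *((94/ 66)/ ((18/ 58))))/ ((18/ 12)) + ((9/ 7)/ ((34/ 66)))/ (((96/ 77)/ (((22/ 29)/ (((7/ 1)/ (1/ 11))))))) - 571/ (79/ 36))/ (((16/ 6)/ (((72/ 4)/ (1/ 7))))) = -30643219755/ 2492608 + 7 *sqrt(44979)/ 11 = -12158.68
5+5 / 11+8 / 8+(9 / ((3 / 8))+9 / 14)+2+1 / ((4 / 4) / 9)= 6483 / 154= 42.10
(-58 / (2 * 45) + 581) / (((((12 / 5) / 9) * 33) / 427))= 2787883 / 99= 28160.43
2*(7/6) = 7/3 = 2.33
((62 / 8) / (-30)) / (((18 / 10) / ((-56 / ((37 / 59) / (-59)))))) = -755377 / 999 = -756.13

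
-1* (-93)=93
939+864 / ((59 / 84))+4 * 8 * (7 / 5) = 653101 / 295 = 2213.90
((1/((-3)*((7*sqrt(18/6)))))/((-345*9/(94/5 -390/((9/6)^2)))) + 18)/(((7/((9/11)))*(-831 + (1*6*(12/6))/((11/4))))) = -54/21217 + 2318*sqrt(3)/20751817275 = -0.00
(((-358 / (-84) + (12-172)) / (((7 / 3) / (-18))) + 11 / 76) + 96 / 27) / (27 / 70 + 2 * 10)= 201952075 / 3416238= 59.12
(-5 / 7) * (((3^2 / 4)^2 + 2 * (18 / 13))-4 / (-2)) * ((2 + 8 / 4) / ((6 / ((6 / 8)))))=-10225 / 2912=-3.51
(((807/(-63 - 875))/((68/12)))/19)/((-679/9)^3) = 1764909/94845052999186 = 0.00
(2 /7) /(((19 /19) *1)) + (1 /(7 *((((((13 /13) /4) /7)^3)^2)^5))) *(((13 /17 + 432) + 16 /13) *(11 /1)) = 27416442479309325414104522044737810187421359276474 /1547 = 17722328687336344805497430000000000000000000000.00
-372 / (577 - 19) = -2 / 3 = -0.67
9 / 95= 0.09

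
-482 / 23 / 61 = -482 / 1403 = -0.34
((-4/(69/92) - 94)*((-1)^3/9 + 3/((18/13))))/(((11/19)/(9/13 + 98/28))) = -11417423/7722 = -1478.56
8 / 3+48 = 152 / 3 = 50.67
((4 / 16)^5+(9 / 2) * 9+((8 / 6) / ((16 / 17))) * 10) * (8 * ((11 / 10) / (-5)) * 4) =-1847329 / 4800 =-384.86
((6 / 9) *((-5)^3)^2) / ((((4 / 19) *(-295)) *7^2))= -59375 / 17346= -3.42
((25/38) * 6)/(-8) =-75/152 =-0.49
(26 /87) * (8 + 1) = 78 /29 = 2.69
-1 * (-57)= 57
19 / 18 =1.06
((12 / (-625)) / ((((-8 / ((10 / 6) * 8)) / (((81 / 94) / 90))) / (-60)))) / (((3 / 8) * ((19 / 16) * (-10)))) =2304 / 558125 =0.00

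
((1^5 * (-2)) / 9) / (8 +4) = -1 / 54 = -0.02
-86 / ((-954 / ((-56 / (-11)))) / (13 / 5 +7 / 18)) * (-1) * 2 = -647752 / 236115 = -2.74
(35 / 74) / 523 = 35 / 38702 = 0.00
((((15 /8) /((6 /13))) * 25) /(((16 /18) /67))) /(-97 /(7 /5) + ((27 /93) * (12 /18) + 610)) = 16356375 /1155712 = 14.15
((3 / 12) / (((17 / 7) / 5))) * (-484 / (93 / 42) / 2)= -29645 / 527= -56.25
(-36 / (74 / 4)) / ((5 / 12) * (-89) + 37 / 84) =112 / 2109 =0.05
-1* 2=-2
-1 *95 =-95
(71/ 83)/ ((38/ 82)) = 1.85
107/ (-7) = -107/ 7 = -15.29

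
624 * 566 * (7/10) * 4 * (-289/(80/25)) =-89311404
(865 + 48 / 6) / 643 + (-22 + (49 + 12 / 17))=317694 / 10931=29.06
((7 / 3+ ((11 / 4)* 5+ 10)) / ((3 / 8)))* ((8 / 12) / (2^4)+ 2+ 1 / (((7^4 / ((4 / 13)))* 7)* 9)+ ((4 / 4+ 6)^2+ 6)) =280868224097 / 70791084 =3967.56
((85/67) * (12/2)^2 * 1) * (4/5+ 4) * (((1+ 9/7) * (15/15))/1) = 235008/469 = 501.08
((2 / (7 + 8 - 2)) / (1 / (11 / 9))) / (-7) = -22 / 819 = -0.03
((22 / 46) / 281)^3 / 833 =1331 / 224878258407551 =0.00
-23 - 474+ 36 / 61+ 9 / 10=-302261 / 610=-495.51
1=1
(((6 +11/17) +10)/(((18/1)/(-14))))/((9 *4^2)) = -1981/22032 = -0.09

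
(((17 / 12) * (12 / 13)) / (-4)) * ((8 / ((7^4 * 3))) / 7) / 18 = -0.00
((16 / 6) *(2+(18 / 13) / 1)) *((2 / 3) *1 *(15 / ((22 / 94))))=15040 / 39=385.64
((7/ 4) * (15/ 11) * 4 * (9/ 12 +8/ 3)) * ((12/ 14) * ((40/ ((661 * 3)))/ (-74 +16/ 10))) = -10250/ 1316051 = -0.01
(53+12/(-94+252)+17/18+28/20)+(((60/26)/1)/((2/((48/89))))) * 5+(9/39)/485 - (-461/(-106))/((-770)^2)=293533738800416141/5014896907620600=58.53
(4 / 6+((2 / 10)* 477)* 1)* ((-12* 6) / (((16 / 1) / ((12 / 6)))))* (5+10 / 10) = -5187.60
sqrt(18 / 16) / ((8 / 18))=27 *sqrt(2) / 16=2.39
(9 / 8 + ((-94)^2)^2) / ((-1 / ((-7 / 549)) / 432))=26233165434 / 61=430051892.36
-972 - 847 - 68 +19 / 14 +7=-26301 / 14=-1878.64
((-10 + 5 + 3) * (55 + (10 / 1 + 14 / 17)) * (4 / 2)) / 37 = -4476 / 629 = -7.12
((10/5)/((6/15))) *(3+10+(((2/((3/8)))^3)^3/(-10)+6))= -34357868483/19683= -1745560.56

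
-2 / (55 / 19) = -38 / 55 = -0.69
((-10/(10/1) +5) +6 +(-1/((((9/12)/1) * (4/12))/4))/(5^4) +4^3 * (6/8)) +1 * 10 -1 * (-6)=46234/625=73.97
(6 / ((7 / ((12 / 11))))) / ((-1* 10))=-36 / 385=-0.09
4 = 4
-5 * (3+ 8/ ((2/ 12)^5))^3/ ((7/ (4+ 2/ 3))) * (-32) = 25682084511992640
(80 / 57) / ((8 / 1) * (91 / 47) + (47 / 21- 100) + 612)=26320 / 9933979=0.00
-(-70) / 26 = 2.69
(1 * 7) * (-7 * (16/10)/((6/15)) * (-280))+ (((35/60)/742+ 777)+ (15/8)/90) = 141591463/2544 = 55657.02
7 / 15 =0.47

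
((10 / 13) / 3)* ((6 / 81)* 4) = 80 / 1053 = 0.08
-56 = -56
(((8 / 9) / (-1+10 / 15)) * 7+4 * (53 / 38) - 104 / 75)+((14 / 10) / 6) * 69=4633 / 2850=1.63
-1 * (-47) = 47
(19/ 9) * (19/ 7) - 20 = -899/ 63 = -14.27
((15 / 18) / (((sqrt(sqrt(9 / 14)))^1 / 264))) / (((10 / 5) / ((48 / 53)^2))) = 84480 * 14^(1 / 4) * sqrt(3) / 2809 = 100.76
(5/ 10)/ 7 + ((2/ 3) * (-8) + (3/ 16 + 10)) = 1655/ 336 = 4.93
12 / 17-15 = -243 / 17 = -14.29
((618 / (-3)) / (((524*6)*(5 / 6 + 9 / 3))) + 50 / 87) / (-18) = -292339 / 9436716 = -0.03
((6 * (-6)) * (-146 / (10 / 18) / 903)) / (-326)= -7884 / 245315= -0.03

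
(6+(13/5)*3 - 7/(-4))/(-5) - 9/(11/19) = -20521/1100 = -18.66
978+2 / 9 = 8804 / 9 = 978.22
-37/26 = -1.42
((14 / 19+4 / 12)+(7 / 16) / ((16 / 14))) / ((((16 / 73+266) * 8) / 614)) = 237579011 / 567161856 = 0.42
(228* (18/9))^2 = 207936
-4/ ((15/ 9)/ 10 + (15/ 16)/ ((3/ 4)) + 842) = -48/ 10121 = -0.00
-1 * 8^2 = -64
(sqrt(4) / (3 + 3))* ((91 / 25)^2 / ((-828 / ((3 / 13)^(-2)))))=-1399489 / 13972500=-0.10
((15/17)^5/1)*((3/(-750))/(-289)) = 6075/820677346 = 0.00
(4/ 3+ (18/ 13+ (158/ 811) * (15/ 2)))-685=-21533684/ 31629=-680.82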